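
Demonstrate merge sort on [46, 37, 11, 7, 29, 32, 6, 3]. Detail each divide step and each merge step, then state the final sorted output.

Merge sort trace:

Split: [46, 37, 11, 7, 29, 32, 6, 3] -> [46, 37, 11, 7] and [29, 32, 6, 3]
  Split: [46, 37, 11, 7] -> [46, 37] and [11, 7]
    Split: [46, 37] -> [46] and [37]
    Merge: [46] + [37] -> [37, 46]
    Split: [11, 7] -> [11] and [7]
    Merge: [11] + [7] -> [7, 11]
  Merge: [37, 46] + [7, 11] -> [7, 11, 37, 46]
  Split: [29, 32, 6, 3] -> [29, 32] and [6, 3]
    Split: [29, 32] -> [29] and [32]
    Merge: [29] + [32] -> [29, 32]
    Split: [6, 3] -> [6] and [3]
    Merge: [6] + [3] -> [3, 6]
  Merge: [29, 32] + [3, 6] -> [3, 6, 29, 32]
Merge: [7, 11, 37, 46] + [3, 6, 29, 32] -> [3, 6, 7, 11, 29, 32, 37, 46]

Final sorted array: [3, 6, 7, 11, 29, 32, 37, 46]

The merge sort proceeds by recursively splitting the array and merging sorted halves.
After all merges, the sorted array is [3, 6, 7, 11, 29, 32, 37, 46].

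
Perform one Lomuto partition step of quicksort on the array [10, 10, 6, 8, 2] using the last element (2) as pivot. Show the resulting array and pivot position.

Lomuto partition with pivot = 2:

Initial array: [10, 10, 6, 8, 2]

arr[0]=10 > 2: no swap
arr[1]=10 > 2: no swap
arr[2]=6 > 2: no swap
arr[3]=8 > 2: no swap

Place pivot at position 0: [2, 10, 6, 8, 10]
Pivot position: 0

After partitioning with pivot 2, the array becomes [2, 10, 6, 8, 10]. The pivot is placed at index 0. All elements to the left of the pivot are <= 2, and all elements to the right are > 2.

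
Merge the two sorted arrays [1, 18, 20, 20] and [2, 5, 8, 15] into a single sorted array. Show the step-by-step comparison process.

Merging process:

Compare 1 vs 2: take 1 from left. Merged: [1]
Compare 18 vs 2: take 2 from right. Merged: [1, 2]
Compare 18 vs 5: take 5 from right. Merged: [1, 2, 5]
Compare 18 vs 8: take 8 from right. Merged: [1, 2, 5, 8]
Compare 18 vs 15: take 15 from right. Merged: [1, 2, 5, 8, 15]
Append remaining from left: [18, 20, 20]. Merged: [1, 2, 5, 8, 15, 18, 20, 20]

Final merged array: [1, 2, 5, 8, 15, 18, 20, 20]
Total comparisons: 5

The merged array is [1, 2, 5, 8, 15, 18, 20, 20], requiring 5 comparisons. The merge step runs in O(n) time where n is the total number of elements.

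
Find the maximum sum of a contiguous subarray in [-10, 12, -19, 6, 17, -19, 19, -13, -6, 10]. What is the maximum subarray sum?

Using Kadane's algorithm on [-10, 12, -19, 6, 17, -19, 19, -13, -6, 10]:

Scanning through the array:
Position 1 (value 12): max_ending_here = 12, max_so_far = 12
Position 2 (value -19): max_ending_here = -7, max_so_far = 12
Position 3 (value 6): max_ending_here = 6, max_so_far = 12
Position 4 (value 17): max_ending_here = 23, max_so_far = 23
Position 5 (value -19): max_ending_here = 4, max_so_far = 23
Position 6 (value 19): max_ending_here = 23, max_so_far = 23
Position 7 (value -13): max_ending_here = 10, max_so_far = 23
Position 8 (value -6): max_ending_here = 4, max_so_far = 23
Position 9 (value 10): max_ending_here = 14, max_so_far = 23

Maximum subarray: [6, 17]
Maximum sum: 23

The maximum subarray is [6, 17] with sum 23. This subarray runs from index 3 to index 4.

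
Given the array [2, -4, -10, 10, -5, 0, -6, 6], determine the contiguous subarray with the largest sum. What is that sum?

Using Kadane's algorithm on [2, -4, -10, 10, -5, 0, -6, 6]:

Scanning through the array:
Position 1 (value -4): max_ending_here = -2, max_so_far = 2
Position 2 (value -10): max_ending_here = -10, max_so_far = 2
Position 3 (value 10): max_ending_here = 10, max_so_far = 10
Position 4 (value -5): max_ending_here = 5, max_so_far = 10
Position 5 (value 0): max_ending_here = 5, max_so_far = 10
Position 6 (value -6): max_ending_here = -1, max_so_far = 10
Position 7 (value 6): max_ending_here = 6, max_so_far = 10

Maximum subarray: [10]
Maximum sum: 10

The maximum subarray is [10] with sum 10. This subarray runs from index 3 to index 3.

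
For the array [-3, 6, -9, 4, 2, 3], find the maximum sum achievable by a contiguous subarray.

Using Kadane's algorithm on [-3, 6, -9, 4, 2, 3]:

Scanning through the array:
Position 1 (value 6): max_ending_here = 6, max_so_far = 6
Position 2 (value -9): max_ending_here = -3, max_so_far = 6
Position 3 (value 4): max_ending_here = 4, max_so_far = 6
Position 4 (value 2): max_ending_here = 6, max_so_far = 6
Position 5 (value 3): max_ending_here = 9, max_so_far = 9

Maximum subarray: [4, 2, 3]
Maximum sum: 9

The maximum subarray is [4, 2, 3] with sum 9. This subarray runs from index 3 to index 5.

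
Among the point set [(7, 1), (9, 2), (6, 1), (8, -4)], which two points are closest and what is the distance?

Computing all pairwise distances among 4 points:

d((7, 1), (9, 2)) = 2.2361
d((7, 1), (6, 1)) = 1.0 <-- minimum
d((7, 1), (8, -4)) = 5.099
d((9, 2), (6, 1)) = 3.1623
d((9, 2), (8, -4)) = 6.0828
d((6, 1), (8, -4)) = 5.3852

Closest pair: (7, 1) and (6, 1) with distance 1.0

The closest pair is (7, 1) and (6, 1) with Euclidean distance 1.0. For 4 points, brute-force pairwise comparison is shown above. For large n, the divide-and-conquer algorithm (sort by x, recurse on halves, check the dividing strip) achieves O(n log n).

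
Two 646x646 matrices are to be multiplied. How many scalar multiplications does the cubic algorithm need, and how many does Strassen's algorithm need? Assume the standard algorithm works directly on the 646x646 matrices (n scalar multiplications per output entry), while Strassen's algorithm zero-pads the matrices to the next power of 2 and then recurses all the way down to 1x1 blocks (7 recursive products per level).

Matrix multiplication for 646x646 matrices:

Strassen's algorithm requires power-of-2 dimensions. Pad 646x646 to 1024x1024 (next power of 2).

Standard algorithm: 646^3 = 269586136 multiplications
Strassen's algorithm: 7^(log2(1024)) = 7^10 = 282475249 multiplications
Difference: 269586136 - 282475249 = -12889113 (Strassen uses MORE here due to padding overhead — for small or just-over-power-of-2 n, padding can outweigh the per-level savings)

Standard: 269586136 multiplications (646^3). Strassen: 282475249 multiplications (7^10, after padding to 1024x1024). Strassen reduces 8 recursive multiplications to 7 at each level.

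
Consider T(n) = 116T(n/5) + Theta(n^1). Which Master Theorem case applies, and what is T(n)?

Master Theorem for T(n) = 116T(n/5) + O(n^1):

a = 116, b = 5, c = 1
log_b(a) = log_5(116) = 2.9536

Case 1: c = 1 < log_5(116) = 2.9536
T(n) = O(n^(log_5 116))

For T(n) = 116T(n/5) + O(n^1): log_5(116) = 2.9536. This is Case 1 of the Master Theorem (c < log_b(a), work dominated by leaves), giving O(n^(log_5 116)).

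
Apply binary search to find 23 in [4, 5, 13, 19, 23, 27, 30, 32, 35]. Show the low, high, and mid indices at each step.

Binary search for 23 in [4, 5, 13, 19, 23, 27, 30, 32, 35]:

lo=0, hi=8, mid=4, arr[mid]=23 -> Found target at index 4!

Binary search finds 23 at index 4 after 1 comparisons. The search repeatedly halves the search space by comparing with the middle element.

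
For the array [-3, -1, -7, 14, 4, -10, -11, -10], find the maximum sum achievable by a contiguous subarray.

Using Kadane's algorithm on [-3, -1, -7, 14, 4, -10, -11, -10]:

Scanning through the array:
Position 1 (value -1): max_ending_here = -1, max_so_far = -1
Position 2 (value -7): max_ending_here = -7, max_so_far = -1
Position 3 (value 14): max_ending_here = 14, max_so_far = 14
Position 4 (value 4): max_ending_here = 18, max_so_far = 18
Position 5 (value -10): max_ending_here = 8, max_so_far = 18
Position 6 (value -11): max_ending_here = -3, max_so_far = 18
Position 7 (value -10): max_ending_here = -10, max_so_far = 18

Maximum subarray: [14, 4]
Maximum sum: 18

The maximum subarray is [14, 4] with sum 18. This subarray runs from index 3 to index 4.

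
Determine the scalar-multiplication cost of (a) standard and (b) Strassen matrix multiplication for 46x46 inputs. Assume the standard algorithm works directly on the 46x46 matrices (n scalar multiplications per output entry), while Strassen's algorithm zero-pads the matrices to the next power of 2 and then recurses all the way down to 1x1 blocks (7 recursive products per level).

Matrix multiplication for 46x46 matrices:

Strassen's algorithm requires power-of-2 dimensions. Pad 46x46 to 64x64 (next power of 2).

Standard algorithm: 46^3 = 97336 multiplications
Strassen's algorithm: 7^(log2(64)) = 7^6 = 117649 multiplications
Difference: 97336 - 117649 = -20313 (Strassen uses MORE here due to padding overhead — for small or just-over-power-of-2 n, padding can outweigh the per-level savings)

Standard: 97336 multiplications (46^3). Strassen: 117649 multiplications (7^6, after padding to 64x64). Strassen reduces 8 recursive multiplications to 7 at each level.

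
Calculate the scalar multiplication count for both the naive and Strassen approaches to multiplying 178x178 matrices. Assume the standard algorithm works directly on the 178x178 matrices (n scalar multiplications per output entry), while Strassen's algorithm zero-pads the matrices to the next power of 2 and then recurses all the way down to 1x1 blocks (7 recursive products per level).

Matrix multiplication for 178x178 matrices:

Strassen's algorithm requires power-of-2 dimensions. Pad 178x178 to 256x256 (next power of 2).

Standard algorithm: 178^3 = 5639752 multiplications
Strassen's algorithm: 7^(log2(256)) = 7^8 = 5764801 multiplications
Difference: 5639752 - 5764801 = -125049 (Strassen uses MORE here due to padding overhead — for small or just-over-power-of-2 n, padding can outweigh the per-level savings)

Standard: 5639752 multiplications (178^3). Strassen: 5764801 multiplications (7^8, after padding to 256x256). Strassen reduces 8 recursive multiplications to 7 at each level.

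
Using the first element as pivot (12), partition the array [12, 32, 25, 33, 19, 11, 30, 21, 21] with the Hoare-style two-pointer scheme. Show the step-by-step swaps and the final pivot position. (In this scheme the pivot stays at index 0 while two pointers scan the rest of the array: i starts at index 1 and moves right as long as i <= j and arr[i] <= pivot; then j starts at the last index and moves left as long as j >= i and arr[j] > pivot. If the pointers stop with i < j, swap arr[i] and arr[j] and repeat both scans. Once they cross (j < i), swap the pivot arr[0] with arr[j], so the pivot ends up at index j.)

Hoare-style two-pointer partition with pivot = 12:

Initial array: [12, 32, 25, 33, 19, 11, 30, 21, 21]

Pointers start at i = 1, j = 8.
i stops at index 1 (arr[1]=32 > 12), j stops at index 5 (arr[5]=11 <= 12): swap arr[1] and arr[5], array becomes [12, 11, 25, 33, 19, 32, 30, 21, 21]
i ends at 2, j ends at 1: the pointers have crossed (j < i), so scanning stops.

Swap pivot arr[0] with arr[1] to place pivot at position 1: [11, 12, 25, 33, 19, 32, 30, 21, 21]
Pivot position: 1

After partitioning with pivot 12, the array becomes [11, 12, 25, 33, 19, 32, 30, 21, 21]. The pivot is placed at index 1. All elements to the left of the pivot are <= 12, and all elements to the right are > 12.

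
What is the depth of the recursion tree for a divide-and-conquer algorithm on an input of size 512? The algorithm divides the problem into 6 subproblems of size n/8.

For divide and conquer with division factor 8:

Problem sizes at each level:
Level 0: 512
Level 1: 64
Level 2: 8
Level 3: 1

The root is level 0 and the size-1 base case is level 3 (the tree spans levels 0 through 3, i.e. 4 levels counting the root), so the depth is the number of divisions: log_8(512) = 3

The recursion tree depth is log_8(512) = 3. At each level, the problem size is divided by 8, so it takes 3 divisions to reduce to a base case of size 1. The algorithm makes 6 recursive calls at each level.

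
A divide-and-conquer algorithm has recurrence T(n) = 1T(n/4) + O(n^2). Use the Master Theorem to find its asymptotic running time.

Master Theorem for T(n) = 1T(n/4) + O(n^2):

a = 1, b = 4, c = 2
log_b(a) = log_4(1) = 0.0000

Case 3: c = 2 > log_4(1) = 0.0000
T(n) = O(n^2) = O(n^2)

For T(n) = 1T(n/4) + O(n^2): log_4(1) = 0.0000. This is Case 3 of the Master Theorem (c > log_b(a), work dominated by root), giving O(n^2).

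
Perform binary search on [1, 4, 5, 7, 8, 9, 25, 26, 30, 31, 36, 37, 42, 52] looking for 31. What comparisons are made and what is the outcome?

Binary search for 31 in [1, 4, 5, 7, 8, 9, 25, 26, 30, 31, 36, 37, 42, 52]:

lo=0, hi=13, mid=6, arr[mid]=25 -> 25 < 31, search right half
lo=7, hi=13, mid=10, arr[mid]=36 -> 36 > 31, search left half
lo=7, hi=9, mid=8, arr[mid]=30 -> 30 < 31, search right half
lo=9, hi=9, mid=9, arr[mid]=31 -> Found target at index 9!

Binary search finds 31 at index 9 after 4 comparisons. The search repeatedly halves the search space by comparing with the middle element.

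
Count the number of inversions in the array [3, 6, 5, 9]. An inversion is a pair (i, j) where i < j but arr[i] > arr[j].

Finding inversions in [3, 6, 5, 9]:

(1, 2): arr[1]=6 > arr[2]=5

Total inversions: 1

The array has 1 inversion(s): (1,2). Each pair (i,j) satisfies i < j and arr[i] > arr[j].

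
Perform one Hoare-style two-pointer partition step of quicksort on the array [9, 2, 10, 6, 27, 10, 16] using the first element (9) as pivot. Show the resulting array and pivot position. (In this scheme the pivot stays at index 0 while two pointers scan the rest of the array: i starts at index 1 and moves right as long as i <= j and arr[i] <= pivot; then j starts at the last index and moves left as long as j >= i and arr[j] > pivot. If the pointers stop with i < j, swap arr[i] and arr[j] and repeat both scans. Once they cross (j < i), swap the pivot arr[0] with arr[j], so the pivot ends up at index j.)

Hoare-style two-pointer partition with pivot = 9:

Initial array: [9, 2, 10, 6, 27, 10, 16]

Pointers start at i = 1, j = 6.
i stops at index 2 (arr[2]=10 > 9), j stops at index 3 (arr[3]=6 <= 9): swap arr[2] and arr[3], array becomes [9, 2, 6, 10, 27, 10, 16]
i ends at 3, j ends at 2: the pointers have crossed (j < i), so scanning stops.

Swap pivot arr[0] with arr[2] to place pivot at position 2: [6, 2, 9, 10, 27, 10, 16]
Pivot position: 2

After partitioning with pivot 9, the array becomes [6, 2, 9, 10, 27, 10, 16]. The pivot is placed at index 2. All elements to the left of the pivot are <= 9, and all elements to the right are > 9.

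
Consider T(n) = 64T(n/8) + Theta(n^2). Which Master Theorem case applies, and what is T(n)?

Master Theorem for T(n) = 64T(n/8) + O(n^2):

a = 64, b = 8, c = 2
log_b(a) = log_8(64) = 2.0000

Case 2: c = 2 = log_8(64) = 2.0000
T(n) = O(n^2 log n) = O(n^2 log n)

For T(n) = 64T(n/8) + O(n^2): log_8(64) = 2.0000. This is Case 2 of the Master Theorem (c = log_b(a), equal work at all levels), giving O(n^2 log n).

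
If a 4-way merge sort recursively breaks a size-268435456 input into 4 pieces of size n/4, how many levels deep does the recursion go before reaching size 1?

For divide and conquer with division factor 4:

Problem sizes at each level:
Level 0: 268435456
Level 1: 67108864
Level 2: 16777216
Level 3: 4194304
Level 4: 1048576
Level 5: 262144
Level 6: 65536
Level 7: 16384
Level 8: 4096
Level 9: 1024
Level 10: 256
Level 11: 64
Level 12: 16
Level 13: 4
Level 14: 1

The root is level 0 and the size-1 base case is level 14 (the tree spans levels 0 through 14, i.e. 15 levels counting the root), so the depth is the number of divisions: log_4(268435456) = 14

The recursion tree depth is log_4(268435456) = 14. At each level, the problem size is divided by 4, so it takes 14 divisions to reduce to a base case of size 1. The algorithm makes 4 recursive calls at each level.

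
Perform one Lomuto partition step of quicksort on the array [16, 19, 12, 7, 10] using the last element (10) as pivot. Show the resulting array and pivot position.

Lomuto partition with pivot = 10:

Initial array: [16, 19, 12, 7, 10]

arr[0]=16 > 10: no swap
arr[1]=19 > 10: no swap
arr[2]=12 > 10: no swap
arr[3]=7 <= 10: swap with position 0, array becomes [7, 19, 12, 16, 10]

Place pivot at position 1: [7, 10, 12, 16, 19]
Pivot position: 1

After partitioning with pivot 10, the array becomes [7, 10, 12, 16, 19]. The pivot is placed at index 1. All elements to the left of the pivot are <= 10, and all elements to the right are > 10.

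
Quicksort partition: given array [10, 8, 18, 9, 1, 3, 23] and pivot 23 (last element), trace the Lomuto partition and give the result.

Lomuto partition with pivot = 23:

Initial array: [10, 8, 18, 9, 1, 3, 23]

arr[0]=10 <= 23: swap with position 0, array becomes [10, 8, 18, 9, 1, 3, 23]
arr[1]=8 <= 23: swap with position 1, array becomes [10, 8, 18, 9, 1, 3, 23]
arr[2]=18 <= 23: swap with position 2, array becomes [10, 8, 18, 9, 1, 3, 23]
arr[3]=9 <= 23: swap with position 3, array becomes [10, 8, 18, 9, 1, 3, 23]
arr[4]=1 <= 23: swap with position 4, array becomes [10, 8, 18, 9, 1, 3, 23]
arr[5]=3 <= 23: swap with position 5, array becomes [10, 8, 18, 9, 1, 3, 23]

Place pivot at position 6: [10, 8, 18, 9, 1, 3, 23]
Pivot position: 6

After partitioning with pivot 23, the array becomes [10, 8, 18, 9, 1, 3, 23]. The pivot is placed at index 6. All elements to the left of the pivot are <= 23, and all elements to the right are > 23.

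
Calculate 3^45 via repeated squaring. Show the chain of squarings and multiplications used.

Computing 3^45 by squaring (build up from 3^1; each line after the first costs one multiplication):

3^1 = 3
3^2 = (3^1)^2 = 3^2 = 9
3^4 = (3^2)^2 = 9^2 = 81
3^5 = 3 * 3^4 = 3 * 81 = 243
3^10 = (3^5)^2 = 243^2 = 59049
3^11 = 3 * 3^10 = 3 * 59049 = 177147
3^22 = (3^11)^2 = 177147^2 = 31381059609
3^44 = (3^22)^2 = 31381059609^2 = 984770902183611232881
3^45 = 3 * 3^44 = 3 * 984770902183611232881 = 2954312706550833698643

Result: 2954312706550833698643
Multiplications needed: 8 (8 lines after 3^1)

3^45 = 2954312706550833698643. Using exponentiation by squaring, this requires 8 multiplications. The key idea: if the exponent is even, square the half-power; if odd, multiply by the base once.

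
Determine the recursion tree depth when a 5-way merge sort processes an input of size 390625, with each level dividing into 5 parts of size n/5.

For divide and conquer with division factor 5:

Problem sizes at each level:
Level 0: 390625
Level 1: 78125
Level 2: 15625
Level 3: 3125
Level 4: 625
Level 5: 125
Level 6: 25
Level 7: 5
Level 8: 1

The root is level 0 and the size-1 base case is level 8 (the tree spans levels 0 through 8, i.e. 9 levels counting the root), so the depth is the number of divisions: log_5(390625) = 8

The recursion tree depth is log_5(390625) = 8. At each level, the problem size is divided by 5, so it takes 8 divisions to reduce to a base case of size 1. The algorithm makes 5 recursive calls at each level.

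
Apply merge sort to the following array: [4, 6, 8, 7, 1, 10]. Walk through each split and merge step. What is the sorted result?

Merge sort trace:

Split: [4, 6, 8, 7, 1, 10] -> [4, 6, 8] and [7, 1, 10]
  Split: [4, 6, 8] -> [4] and [6, 8]
    Split: [6, 8] -> [6] and [8]
    Merge: [6] + [8] -> [6, 8]
  Merge: [4] + [6, 8] -> [4, 6, 8]
  Split: [7, 1, 10] -> [7] and [1, 10]
    Split: [1, 10] -> [1] and [10]
    Merge: [1] + [10] -> [1, 10]
  Merge: [7] + [1, 10] -> [1, 7, 10]
Merge: [4, 6, 8] + [1, 7, 10] -> [1, 4, 6, 7, 8, 10]

Final sorted array: [1, 4, 6, 7, 8, 10]

The merge sort proceeds by recursively splitting the array and merging sorted halves.
After all merges, the sorted array is [1, 4, 6, 7, 8, 10].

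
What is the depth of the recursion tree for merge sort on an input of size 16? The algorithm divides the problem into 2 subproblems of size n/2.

For divide and conquer with division factor 2:

Problem sizes at each level:
Level 0: 16
Level 1: 8
Level 2: 4
Level 3: 2
Level 4: 1

The root is level 0 and the size-1 base case is level 4 (the tree spans levels 0 through 4, i.e. 5 levels counting the root), so the depth is the number of divisions: log_2(16) = 4

The recursion tree depth is log_2(16) = 4. At each level, the problem size is divided by 2, so it takes 4 divisions to reduce to a base case of size 1. The algorithm makes 2 recursive calls at each level.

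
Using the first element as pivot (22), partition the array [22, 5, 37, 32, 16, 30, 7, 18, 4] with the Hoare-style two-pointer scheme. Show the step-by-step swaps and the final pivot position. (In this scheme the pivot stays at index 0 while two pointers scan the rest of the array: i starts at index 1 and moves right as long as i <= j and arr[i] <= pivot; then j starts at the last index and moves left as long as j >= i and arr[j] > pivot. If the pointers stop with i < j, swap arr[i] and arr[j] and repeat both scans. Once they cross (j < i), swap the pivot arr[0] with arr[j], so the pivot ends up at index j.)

Hoare-style two-pointer partition with pivot = 22:

Initial array: [22, 5, 37, 32, 16, 30, 7, 18, 4]

Pointers start at i = 1, j = 8.
i stops at index 2 (arr[2]=37 > 22), j stops at index 8 (arr[8]=4 <= 22): swap arr[2] and arr[8], array becomes [22, 5, 4, 32, 16, 30, 7, 18, 37]
i stops at index 3 (arr[3]=32 > 22), j stops at index 7 (arr[7]=18 <= 22): swap arr[3] and arr[7], array becomes [22, 5, 4, 18, 16, 30, 7, 32, 37]
i stops at index 5 (arr[5]=30 > 22), j stops at index 6 (arr[6]=7 <= 22): swap arr[5] and arr[6], array becomes [22, 5, 4, 18, 16, 7, 30, 32, 37]
i ends at 6, j ends at 5: the pointers have crossed (j < i), so scanning stops.

Swap pivot arr[0] with arr[5] to place pivot at position 5: [7, 5, 4, 18, 16, 22, 30, 32, 37]
Pivot position: 5

After partitioning with pivot 22, the array becomes [7, 5, 4, 18, 16, 22, 30, 32, 37]. The pivot is placed at index 5. All elements to the left of the pivot are <= 22, and all elements to the right are > 22.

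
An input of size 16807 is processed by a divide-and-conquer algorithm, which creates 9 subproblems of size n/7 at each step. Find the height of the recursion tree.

For divide and conquer with division factor 7:

Problem sizes at each level:
Level 0: 16807
Level 1: 2401
Level 2: 343
Level 3: 49
Level 4: 7
Level 5: 1

The root is level 0 and the size-1 base case is level 5 (the tree spans levels 0 through 5, i.e. 6 levels counting the root), so the depth is the number of divisions: log_7(16807) = 5

The recursion tree depth is log_7(16807) = 5. At each level, the problem size is divided by 7, so it takes 5 divisions to reduce to a base case of size 1. The algorithm makes 9 recursive calls at each level.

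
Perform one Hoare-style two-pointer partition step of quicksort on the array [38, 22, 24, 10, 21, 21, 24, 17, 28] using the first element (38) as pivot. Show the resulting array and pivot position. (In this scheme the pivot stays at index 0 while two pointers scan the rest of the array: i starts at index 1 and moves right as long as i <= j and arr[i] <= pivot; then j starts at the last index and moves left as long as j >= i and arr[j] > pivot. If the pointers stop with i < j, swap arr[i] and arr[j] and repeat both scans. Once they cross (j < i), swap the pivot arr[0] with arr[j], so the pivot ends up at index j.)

Hoare-style two-pointer partition with pivot = 38:

Initial array: [38, 22, 24, 10, 21, 21, 24, 17, 28]

Pointers start at i = 1, j = 8.
i ends at 9, j ends at 8: the pointers have crossed (j < i), so scanning stops.

Swap pivot arr[0] with arr[8] to place pivot at position 8: [28, 22, 24, 10, 21, 21, 24, 17, 38]
Pivot position: 8

After partitioning with pivot 38, the array becomes [28, 22, 24, 10, 21, 21, 24, 17, 38]. The pivot is placed at index 8. All elements to the left of the pivot are <= 38, and all elements to the right are > 38.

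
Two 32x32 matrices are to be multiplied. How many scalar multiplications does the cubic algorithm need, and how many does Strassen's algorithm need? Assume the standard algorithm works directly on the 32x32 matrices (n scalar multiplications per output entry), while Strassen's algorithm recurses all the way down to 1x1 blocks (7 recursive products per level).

Matrix multiplication for 32x32 matrices:

Standard algorithm: 32^3 = 32768 multiplications
Strassen's algorithm: 7^(log2(32)) = 7^5 = 16807 multiplications
Savings: 32768 - 16807 = 15961 multiplications

Standard: 32768 multiplications (32^3). Strassen: 16807 multiplications (7^5). Strassen reduces 8 recursive multiplications to 7 at each level.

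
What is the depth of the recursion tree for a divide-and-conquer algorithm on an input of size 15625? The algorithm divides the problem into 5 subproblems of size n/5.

For divide and conquer with division factor 5:

Problem sizes at each level:
Level 0: 15625
Level 1: 3125
Level 2: 625
Level 3: 125
Level 4: 25
Level 5: 5
Level 6: 1

The root is level 0 and the size-1 base case is level 6 (the tree spans levels 0 through 6, i.e. 7 levels counting the root), so the depth is the number of divisions: log_5(15625) = 6

The recursion tree depth is log_5(15625) = 6. At each level, the problem size is divided by 5, so it takes 6 divisions to reduce to a base case of size 1. The algorithm makes 5 recursive calls at each level.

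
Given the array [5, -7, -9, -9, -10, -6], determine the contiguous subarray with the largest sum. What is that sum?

Using Kadane's algorithm on [5, -7, -9, -9, -10, -6]:

Scanning through the array:
Position 1 (value -7): max_ending_here = -2, max_so_far = 5
Position 2 (value -9): max_ending_here = -9, max_so_far = 5
Position 3 (value -9): max_ending_here = -9, max_so_far = 5
Position 4 (value -10): max_ending_here = -10, max_so_far = 5
Position 5 (value -6): max_ending_here = -6, max_so_far = 5

Maximum subarray: [5]
Maximum sum: 5

The maximum subarray is [5] with sum 5. This subarray runs from index 0 to index 0.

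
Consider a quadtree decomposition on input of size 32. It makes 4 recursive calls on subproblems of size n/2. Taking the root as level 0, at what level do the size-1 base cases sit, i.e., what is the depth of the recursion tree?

For divide and conquer with division factor 2:

Problem sizes at each level:
Level 0: 32
Level 1: 16
Level 2: 8
Level 3: 4
Level 4: 2
Level 5: 1

The root is level 0 and the size-1 base case is level 5 (the tree spans levels 0 through 5, i.e. 6 levels counting the root), so the depth is the number of divisions: log_2(32) = 5

The recursion tree depth is log_2(32) = 5. At each level, the problem size is divided by 2, so it takes 5 divisions to reduce to a base case of size 1. The algorithm makes 4 recursive calls at each level.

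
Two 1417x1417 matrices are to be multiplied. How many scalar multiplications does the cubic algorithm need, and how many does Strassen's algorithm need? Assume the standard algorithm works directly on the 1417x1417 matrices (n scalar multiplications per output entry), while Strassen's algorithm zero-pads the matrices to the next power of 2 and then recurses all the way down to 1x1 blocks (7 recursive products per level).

Matrix multiplication for 1417x1417 matrices:

Strassen's algorithm requires power-of-2 dimensions. Pad 1417x1417 to 2048x2048 (next power of 2).

Standard algorithm: 1417^3 = 2845178713 multiplications
Strassen's algorithm: 7^(log2(2048)) = 7^11 = 1977326743 multiplications
Savings: 2845178713 - 1977326743 = 867851970 multiplications

Standard: 2845178713 multiplications (1417^3). Strassen: 1977326743 multiplications (7^11, after padding to 2048x2048). Strassen reduces 8 recursive multiplications to 7 at each level.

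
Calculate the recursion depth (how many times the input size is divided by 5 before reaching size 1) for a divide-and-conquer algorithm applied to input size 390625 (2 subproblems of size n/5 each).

For divide and conquer with division factor 5:

Problem sizes at each level:
Level 0: 390625
Level 1: 78125
Level 2: 15625
Level 3: 3125
Level 4: 625
Level 5: 125
Level 6: 25
Level 7: 5
Level 8: 1

The root is level 0 and the size-1 base case is level 8 (the tree spans levels 0 through 8, i.e. 9 levels counting the root), so the depth is the number of divisions: log_5(390625) = 8

The recursion tree depth is log_5(390625) = 8. At each level, the problem size is divided by 5, so it takes 8 divisions to reduce to a base case of size 1. The algorithm makes 2 recursive calls at each level.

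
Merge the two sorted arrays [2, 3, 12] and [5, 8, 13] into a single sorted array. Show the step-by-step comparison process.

Merging process:

Compare 2 vs 5: take 2 from left. Merged: [2]
Compare 3 vs 5: take 3 from left. Merged: [2, 3]
Compare 12 vs 5: take 5 from right. Merged: [2, 3, 5]
Compare 12 vs 8: take 8 from right. Merged: [2, 3, 5, 8]
Compare 12 vs 13: take 12 from left. Merged: [2, 3, 5, 8, 12]
Append remaining from right: [13]. Merged: [2, 3, 5, 8, 12, 13]

Final merged array: [2, 3, 5, 8, 12, 13]
Total comparisons: 5

The merged array is [2, 3, 5, 8, 12, 13], requiring 5 comparisons. The merge step runs in O(n) time where n is the total number of elements.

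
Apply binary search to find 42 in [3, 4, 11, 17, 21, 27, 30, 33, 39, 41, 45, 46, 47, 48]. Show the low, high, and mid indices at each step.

Binary search for 42 in [3, 4, 11, 17, 21, 27, 30, 33, 39, 41, 45, 46, 47, 48]:

lo=0, hi=13, mid=6, arr[mid]=30 -> 30 < 42, search right half
lo=7, hi=13, mid=10, arr[mid]=45 -> 45 > 42, search left half
lo=7, hi=9, mid=8, arr[mid]=39 -> 39 < 42, search right half
lo=9, hi=9, mid=9, arr[mid]=41 -> 41 < 42, search right half
lo=10 > hi=9, target 42 not found

Binary search determines that 42 is not in the array after 4 comparisons. The search space was exhausted without finding the target.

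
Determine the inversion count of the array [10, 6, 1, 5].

Finding inversions in [10, 6, 1, 5]:

(0, 1): arr[0]=10 > arr[1]=6
(0, 2): arr[0]=10 > arr[2]=1
(0, 3): arr[0]=10 > arr[3]=5
(1, 2): arr[1]=6 > arr[2]=1
(1, 3): arr[1]=6 > arr[3]=5

Total inversions: 5

The array has 5 inversion(s): (0,1), (0,2), (0,3), (1,2), (1,3). Each pair (i,j) satisfies i < j and arr[i] > arr[j].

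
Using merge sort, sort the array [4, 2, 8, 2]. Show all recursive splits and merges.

Merge sort trace:

Split: [4, 2, 8, 2] -> [4, 2] and [8, 2]
  Split: [4, 2] -> [4] and [2]
  Merge: [4] + [2] -> [2, 4]
  Split: [8, 2] -> [8] and [2]
  Merge: [8] + [2] -> [2, 8]
Merge: [2, 4] + [2, 8] -> [2, 2, 4, 8]

Final sorted array: [2, 2, 4, 8]

The merge sort proceeds by recursively splitting the array and merging sorted halves.
After all merges, the sorted array is [2, 2, 4, 8].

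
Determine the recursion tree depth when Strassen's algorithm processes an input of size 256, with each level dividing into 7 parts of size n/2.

For divide and conquer with division factor 2:

Problem sizes at each level:
Level 0: 256
Level 1: 128
Level 2: 64
Level 3: 32
Level 4: 16
Level 5: 8
Level 6: 4
Level 7: 2
Level 8: 1

The root is level 0 and the size-1 base case is level 8 (the tree spans levels 0 through 8, i.e. 9 levels counting the root), so the depth is the number of divisions: log_2(256) = 8

The recursion tree depth is log_2(256) = 8. At each level, the problem size is divided by 2, so it takes 8 divisions to reduce to a base case of size 1. The algorithm makes 7 recursive calls at each level.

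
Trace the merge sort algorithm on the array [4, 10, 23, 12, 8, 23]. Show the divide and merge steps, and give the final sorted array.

Merge sort trace:

Split: [4, 10, 23, 12, 8, 23] -> [4, 10, 23] and [12, 8, 23]
  Split: [4, 10, 23] -> [4] and [10, 23]
    Split: [10, 23] -> [10] and [23]
    Merge: [10] + [23] -> [10, 23]
  Merge: [4] + [10, 23] -> [4, 10, 23]
  Split: [12, 8, 23] -> [12] and [8, 23]
    Split: [8, 23] -> [8] and [23]
    Merge: [8] + [23] -> [8, 23]
  Merge: [12] + [8, 23] -> [8, 12, 23]
Merge: [4, 10, 23] + [8, 12, 23] -> [4, 8, 10, 12, 23, 23]

Final sorted array: [4, 8, 10, 12, 23, 23]

The merge sort proceeds by recursively splitting the array and merging sorted halves.
After all merges, the sorted array is [4, 8, 10, 12, 23, 23].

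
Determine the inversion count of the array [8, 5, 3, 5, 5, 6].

Finding inversions in [8, 5, 3, 5, 5, 6]:

(0, 1): arr[0]=8 > arr[1]=5
(0, 2): arr[0]=8 > arr[2]=3
(0, 3): arr[0]=8 > arr[3]=5
(0, 4): arr[0]=8 > arr[4]=5
(0, 5): arr[0]=8 > arr[5]=6
(1, 2): arr[1]=5 > arr[2]=3

Total inversions: 6

The array has 6 inversion(s): (0,1), (0,2), (0,3), (0,4), (0,5), (1,2). Each pair (i,j) satisfies i < j and arr[i] > arr[j].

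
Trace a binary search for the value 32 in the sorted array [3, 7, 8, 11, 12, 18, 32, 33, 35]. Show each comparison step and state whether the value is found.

Binary search for 32 in [3, 7, 8, 11, 12, 18, 32, 33, 35]:

lo=0, hi=8, mid=4, arr[mid]=12 -> 12 < 32, search right half
lo=5, hi=8, mid=6, arr[mid]=32 -> Found target at index 6!

Binary search finds 32 at index 6 after 2 comparisons. The search repeatedly halves the search space by comparing with the middle element.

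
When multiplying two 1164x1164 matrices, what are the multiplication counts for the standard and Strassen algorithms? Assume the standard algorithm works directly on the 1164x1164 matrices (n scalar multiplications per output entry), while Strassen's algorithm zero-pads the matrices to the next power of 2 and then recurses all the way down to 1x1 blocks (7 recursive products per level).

Matrix multiplication for 1164x1164 matrices:

Strassen's algorithm requires power-of-2 dimensions. Pad 1164x1164 to 2048x2048 (next power of 2).

Standard algorithm: 1164^3 = 1577098944 multiplications
Strassen's algorithm: 7^(log2(2048)) = 7^11 = 1977326743 multiplications
Difference: 1577098944 - 1977326743 = -400227799 (Strassen uses MORE here due to padding overhead — for small or just-over-power-of-2 n, padding can outweigh the per-level savings)

Standard: 1577098944 multiplications (1164^3). Strassen: 1977326743 multiplications (7^11, after padding to 2048x2048). Strassen reduces 8 recursive multiplications to 7 at each level.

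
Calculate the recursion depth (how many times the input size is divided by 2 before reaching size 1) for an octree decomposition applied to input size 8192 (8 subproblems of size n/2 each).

For divide and conquer with division factor 2:

Problem sizes at each level:
Level 0: 8192
Level 1: 4096
Level 2: 2048
Level 3: 1024
Level 4: 512
Level 5: 256
Level 6: 128
Level 7: 64
Level 8: 32
Level 9: 16
Level 10: 8
Level 11: 4
Level 12: 2
Level 13: 1

The root is level 0 and the size-1 base case is level 13 (the tree spans levels 0 through 13, i.e. 14 levels counting the root), so the depth is the number of divisions: log_2(8192) = 13

The recursion tree depth is log_2(8192) = 13. At each level, the problem size is divided by 2, so it takes 13 divisions to reduce to a base case of size 1. The algorithm makes 8 recursive calls at each level.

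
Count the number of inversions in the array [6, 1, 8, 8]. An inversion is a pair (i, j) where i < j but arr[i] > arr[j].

Finding inversions in [6, 1, 8, 8]:

(0, 1): arr[0]=6 > arr[1]=1

Total inversions: 1

The array has 1 inversion(s): (0,1). Each pair (i,j) satisfies i < j and arr[i] > arr[j].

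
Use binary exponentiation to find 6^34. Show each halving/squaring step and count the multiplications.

Computing 6^34 by squaring (build up from 6^1; each line after the first costs one multiplication):

6^1 = 6
6^2 = (6^1)^2 = 6^2 = 36
6^4 = (6^2)^2 = 36^2 = 1296
6^8 = (6^4)^2 = 1296^2 = 1679616
6^16 = (6^8)^2 = 1679616^2 = 2821109907456
6^17 = 6 * 6^16 = 6 * 2821109907456 = 16926659444736
6^34 = (6^17)^2 = 16926659444736^2 = 286511799958070431838109696

Result: 286511799958070431838109696
Multiplications needed: 6 (6 lines after 6^1)

6^34 = 286511799958070431838109696. Using exponentiation by squaring, this requires 6 multiplications. The key idea: if the exponent is even, square the half-power; if odd, multiply by the base once.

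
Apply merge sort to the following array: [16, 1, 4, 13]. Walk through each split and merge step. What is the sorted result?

Merge sort trace:

Split: [16, 1, 4, 13] -> [16, 1] and [4, 13]
  Split: [16, 1] -> [16] and [1]
  Merge: [16] + [1] -> [1, 16]
  Split: [4, 13] -> [4] and [13]
  Merge: [4] + [13] -> [4, 13]
Merge: [1, 16] + [4, 13] -> [1, 4, 13, 16]

Final sorted array: [1, 4, 13, 16]

The merge sort proceeds by recursively splitting the array and merging sorted halves.
After all merges, the sorted array is [1, 4, 13, 16].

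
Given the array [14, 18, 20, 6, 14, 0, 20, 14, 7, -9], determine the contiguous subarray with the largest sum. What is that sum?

Using Kadane's algorithm on [14, 18, 20, 6, 14, 0, 20, 14, 7, -9]:

Scanning through the array:
Position 1 (value 18): max_ending_here = 32, max_so_far = 32
Position 2 (value 20): max_ending_here = 52, max_so_far = 52
Position 3 (value 6): max_ending_here = 58, max_so_far = 58
Position 4 (value 14): max_ending_here = 72, max_so_far = 72
Position 5 (value 0): max_ending_here = 72, max_so_far = 72
Position 6 (value 20): max_ending_here = 92, max_so_far = 92
Position 7 (value 14): max_ending_here = 106, max_so_far = 106
Position 8 (value 7): max_ending_here = 113, max_so_far = 113
Position 9 (value -9): max_ending_here = 104, max_so_far = 113

Maximum subarray: [14, 18, 20, 6, 14, 0, 20, 14, 7]
Maximum sum: 113

The maximum subarray is [14, 18, 20, 6, 14, 0, 20, 14, 7] with sum 113. This subarray runs from index 0 to index 8.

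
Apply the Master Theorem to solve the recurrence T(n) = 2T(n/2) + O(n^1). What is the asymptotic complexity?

Master Theorem for T(n) = 2T(n/2) + O(n^1):

a = 2, b = 2, c = 1
log_b(a) = log_2(2) = 1.0000

Case 2: c = 1 = log_2(2) = 1.0000
T(n) = O(n^1 log n) = O(n log n)

For T(n) = 2T(n/2) + O(n^1): log_2(2) = 1.0000. This is Case 2 of the Master Theorem (c = log_b(a), equal work at all levels), giving O(n log n).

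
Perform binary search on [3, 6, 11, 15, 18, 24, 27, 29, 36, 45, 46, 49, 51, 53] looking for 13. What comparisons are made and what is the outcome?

Binary search for 13 in [3, 6, 11, 15, 18, 24, 27, 29, 36, 45, 46, 49, 51, 53]:

lo=0, hi=13, mid=6, arr[mid]=27 -> 27 > 13, search left half
lo=0, hi=5, mid=2, arr[mid]=11 -> 11 < 13, search right half
lo=3, hi=5, mid=4, arr[mid]=18 -> 18 > 13, search left half
lo=3, hi=3, mid=3, arr[mid]=15 -> 15 > 13, search left half
lo=3 > hi=2, target 13 not found

Binary search determines that 13 is not in the array after 4 comparisons. The search space was exhausted without finding the target.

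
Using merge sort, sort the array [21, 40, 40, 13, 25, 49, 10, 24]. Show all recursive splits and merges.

Merge sort trace:

Split: [21, 40, 40, 13, 25, 49, 10, 24] -> [21, 40, 40, 13] and [25, 49, 10, 24]
  Split: [21, 40, 40, 13] -> [21, 40] and [40, 13]
    Split: [21, 40] -> [21] and [40]
    Merge: [21] + [40] -> [21, 40]
    Split: [40, 13] -> [40] and [13]
    Merge: [40] + [13] -> [13, 40]
  Merge: [21, 40] + [13, 40] -> [13, 21, 40, 40]
  Split: [25, 49, 10, 24] -> [25, 49] and [10, 24]
    Split: [25, 49] -> [25] and [49]
    Merge: [25] + [49] -> [25, 49]
    Split: [10, 24] -> [10] and [24]
    Merge: [10] + [24] -> [10, 24]
  Merge: [25, 49] + [10, 24] -> [10, 24, 25, 49]
Merge: [13, 21, 40, 40] + [10, 24, 25, 49] -> [10, 13, 21, 24, 25, 40, 40, 49]

Final sorted array: [10, 13, 21, 24, 25, 40, 40, 49]

The merge sort proceeds by recursively splitting the array and merging sorted halves.
After all merges, the sorted array is [10, 13, 21, 24, 25, 40, 40, 49].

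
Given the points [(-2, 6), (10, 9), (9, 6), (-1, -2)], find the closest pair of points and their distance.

Computing all pairwise distances among 4 points:

d((-2, 6), (10, 9)) = 12.3693
d((-2, 6), (9, 6)) = 11.0
d((-2, 6), (-1, -2)) = 8.0623
d((10, 9), (9, 6)) = 3.1623 <-- minimum
d((10, 9), (-1, -2)) = 15.5563
d((9, 6), (-1, -2)) = 12.8062

Closest pair: (10, 9) and (9, 6) with distance 3.1623

The closest pair is (10, 9) and (9, 6) with Euclidean distance 3.1623. For 4 points, brute-force pairwise comparison is shown above. For large n, the divide-and-conquer algorithm (sort by x, recurse on halves, check the dividing strip) achieves O(n log n).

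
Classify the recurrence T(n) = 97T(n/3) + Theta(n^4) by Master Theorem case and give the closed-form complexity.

Master Theorem for T(n) = 97T(n/3) + O(n^4):

a = 97, b = 3, c = 4
log_b(a) = log_3(97) = 4.1641

Case 1: c = 4 < log_3(97) = 4.1641
T(n) = O(n^(log_3 97))

For T(n) = 97T(n/3) + O(n^4): log_3(97) = 4.1641. This is Case 1 of the Master Theorem (c < log_b(a), work dominated by leaves), giving O(n^(log_3 97)).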